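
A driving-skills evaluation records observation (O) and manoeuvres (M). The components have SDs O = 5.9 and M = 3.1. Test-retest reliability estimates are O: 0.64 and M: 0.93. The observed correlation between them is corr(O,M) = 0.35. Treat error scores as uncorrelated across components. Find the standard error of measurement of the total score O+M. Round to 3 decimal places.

3.634

Var(total) = 44.42 + 12.803 = 57.223.
True-score variance = 31.2157 + 12.803 = 44.0187, so reliability = 0.7692.
Error variance = 57.223 − 44.0187 = 13.2043; SEM = √13.2043 = 3.634.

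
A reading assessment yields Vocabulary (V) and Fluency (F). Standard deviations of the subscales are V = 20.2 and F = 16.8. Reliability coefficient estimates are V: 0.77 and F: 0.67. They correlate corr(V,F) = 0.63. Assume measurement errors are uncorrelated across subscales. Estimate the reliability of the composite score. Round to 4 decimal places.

Var(V+F) = 20.2² + 16.8² + 2·[20.2·16.8·0.63] = 690.28 + 427.594 = 1117.87.
With uncorrelated errors the cross-covariances are all true-score covariance, so they carry over unchanged; only the diagonal terms shrink to ρᵢσᵢ².
True-score variance = [20.2²·0.77 + 16.8²·0.67] + 427.594 = 503.292 + 427.594 = 930.885.
Reliability = 930.885 / 1117.87 = 0.8327.

0.8327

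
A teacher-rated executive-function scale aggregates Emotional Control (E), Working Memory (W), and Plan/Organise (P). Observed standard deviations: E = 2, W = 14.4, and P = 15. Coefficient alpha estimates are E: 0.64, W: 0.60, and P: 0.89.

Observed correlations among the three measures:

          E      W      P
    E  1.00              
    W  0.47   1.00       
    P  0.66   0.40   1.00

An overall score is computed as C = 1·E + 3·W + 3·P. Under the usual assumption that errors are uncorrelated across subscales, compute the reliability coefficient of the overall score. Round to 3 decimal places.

Var(C) = 2² + 3²·14.4² + 3²·15² + 2·[3·2·14.4·0.47 + 3·2·15·0.66 + 9·14.4·15·0.40] = 3895.24 + 1755.22 = 5650.46.
Under uncorrelated errors the observed covariances equal the true-score covariances, so only the own-variance terms attenuate.
True-score variance = [2²·0.64 + 3²·14.4²·0.60 + 3²·15²·0.89] + 1755.22 = 2924.55 + 1755.22 = 4679.77.
Reliability = 4679.77 / 5650.46 = 0.828.

0.828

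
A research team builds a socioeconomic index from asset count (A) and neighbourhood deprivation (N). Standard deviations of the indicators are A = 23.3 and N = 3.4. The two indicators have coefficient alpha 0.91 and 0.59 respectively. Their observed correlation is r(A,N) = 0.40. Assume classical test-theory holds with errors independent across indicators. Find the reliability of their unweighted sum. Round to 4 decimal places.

Var(A+N) = 23.3² + 3.4² + 2·[23.3·3.4·0.40] = 554.45 + 63.376 = 617.826.
With uncorrelated errors the cross-covariances are all true-score covariance, so they carry over unchanged; only the diagonal terms shrink to ρᵢσᵢ².
True-score variance = [23.3²·0.91 + 3.4²·0.59] + 63.376 = 500.85 + 63.376 = 564.226.
Reliability = 564.226 / 617.826 = 0.9132.

0.9132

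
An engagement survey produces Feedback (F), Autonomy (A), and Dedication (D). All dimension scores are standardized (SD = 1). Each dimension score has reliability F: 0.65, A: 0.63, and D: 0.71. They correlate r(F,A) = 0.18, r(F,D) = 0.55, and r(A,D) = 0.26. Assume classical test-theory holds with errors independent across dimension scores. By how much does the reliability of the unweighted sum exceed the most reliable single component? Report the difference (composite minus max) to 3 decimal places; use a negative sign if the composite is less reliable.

Var(sum) = 3 + 1.98 = 4.98; true-score variance = 1.99 + 1.98 = 3.97; composite reliability = 0.7972.
Max component reliability = 0.7100.
Difference = 0.7972 − 0.7100 = 0.087.

0.087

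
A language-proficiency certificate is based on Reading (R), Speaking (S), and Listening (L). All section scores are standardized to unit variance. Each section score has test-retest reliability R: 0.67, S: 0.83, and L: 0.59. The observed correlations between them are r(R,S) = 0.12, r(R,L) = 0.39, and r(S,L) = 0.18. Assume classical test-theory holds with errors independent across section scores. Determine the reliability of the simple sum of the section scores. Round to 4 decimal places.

0.7922

Var(R+S+L) = 3 + 2·[0.12 + 0.39 + 0.18] = 3 + 1.38 = 4.38.
Because errors are independent across components, Cov(Tᵢ,Tⱼ) = Cov(Xᵢ,Xⱼ); the off-diagonal part of the true-score variance is the same as above.
True-score variance = [0.67 + 0.83 + 0.59] + 1.38 = 2.09 + 1.38 = 3.47.
Reliability = 3.47 / 4.38 = 0.7922.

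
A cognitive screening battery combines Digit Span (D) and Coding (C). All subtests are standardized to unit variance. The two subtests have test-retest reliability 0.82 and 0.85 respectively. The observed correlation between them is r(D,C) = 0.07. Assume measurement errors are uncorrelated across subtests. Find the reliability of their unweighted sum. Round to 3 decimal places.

Var(D+C) = 2 + 2·[0.07] = 2 + 0.14 = 2.14.
Under uncorrelated errors the observed covariances equal the true-score covariances, so only the own-variance terms attenuate.
True-score variance = [0.82 + 0.85] + 0.14 = 1.67 + 0.14 = 1.81.
Reliability = 1.81 / 2.14 = 0.846.

0.846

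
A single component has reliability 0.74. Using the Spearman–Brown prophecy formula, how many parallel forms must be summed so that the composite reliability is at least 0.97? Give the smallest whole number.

12

k ≥ ρ*(1−ρ₁)/(ρ₁(1−ρ*)) = 0.97·0.26 / (0.74·0.03) = 11.360.
Smallest integer k = 12.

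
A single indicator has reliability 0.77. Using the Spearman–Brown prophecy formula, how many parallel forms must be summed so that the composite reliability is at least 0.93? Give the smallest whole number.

k ≥ ρ*(1−ρ₁)/(ρ₁(1−ρ*)) = 0.93·0.23 / (0.77·0.07) = 3.968.
Smallest integer k = 4.

4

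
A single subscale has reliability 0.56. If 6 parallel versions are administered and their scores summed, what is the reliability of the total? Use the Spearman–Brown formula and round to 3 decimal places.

0.884

ρ_k = kρ / (1 + (k−1)ρ) = 6·0.56 / (1 + 5·0.56) = 3.360 / 3.800 = 0.884.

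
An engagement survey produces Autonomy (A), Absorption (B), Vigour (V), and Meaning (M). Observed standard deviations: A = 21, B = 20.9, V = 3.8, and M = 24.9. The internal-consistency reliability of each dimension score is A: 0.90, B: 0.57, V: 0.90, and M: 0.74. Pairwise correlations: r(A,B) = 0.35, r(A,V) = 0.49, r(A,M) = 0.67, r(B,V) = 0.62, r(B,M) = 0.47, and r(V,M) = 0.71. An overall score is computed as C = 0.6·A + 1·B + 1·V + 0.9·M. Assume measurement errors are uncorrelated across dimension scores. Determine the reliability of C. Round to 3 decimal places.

Var(C) = 0.6²·21² + 20.9² + 3.8² + 0.9²·24.9² + 2·[0.6·21·20.9·0.35 + 0.6·21·3.8·0.49 + 0.54·21·24.9·0.67 + 20.9·3.8·0.62 + 0.9·20.9·24.9·0.47 + 0.9·3.8·24.9·0.71] = 1112.22 + 1269.3 = 2381.52.
With uncorrelated errors the cross-covariances are all true-score covariance, so they carry over unchanged; only the diagonal terms shrink to ρᵢσᵢ².
True-score variance = [0.6²·21²·0.90 + 20.9²·0.57 + 3.8²·0.90 + 0.9²·24.9²·0.74] + 1269.3 = 776.496 + 1269.3 = 2045.8.
Reliability = 2045.8 / 2381.52 = 0.859.

0.859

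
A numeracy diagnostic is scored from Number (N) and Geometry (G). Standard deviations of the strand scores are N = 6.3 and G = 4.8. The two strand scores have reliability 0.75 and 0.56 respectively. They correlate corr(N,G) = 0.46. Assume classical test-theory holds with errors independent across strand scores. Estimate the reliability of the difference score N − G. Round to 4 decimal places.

Var(N−G) = 6.3² + 4.8² − 2·6.3·4.8·0.46 = 62.73 − 27.8208 = 34.9092.
Because errors are independent across components, Cov(Tᵢ,Tⱼ) = Cov(Xᵢ,Xⱼ); the off-diagonal part of the true-score variance is the same as above.
True-score variance = [6.3²·0.75 + 4.8²·0.56] − 27.8208 = 42.6699 − 27.8208 = 14.8491.
Reliability = 14.8491 / 34.9092 = 0.4254.

0.4254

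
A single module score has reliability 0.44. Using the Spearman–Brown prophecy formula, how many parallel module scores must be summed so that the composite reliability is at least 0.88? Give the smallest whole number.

k ≥ ρ*(1−ρ₁)/(ρ₁(1−ρ*)) = 0.88·0.56 / (0.44·0.12) = 9.333.
Smallest integer k = 10.

10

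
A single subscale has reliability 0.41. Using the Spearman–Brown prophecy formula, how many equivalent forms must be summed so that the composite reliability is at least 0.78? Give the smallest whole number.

k ≥ ρ*(1−ρ₁)/(ρ₁(1−ρ*)) = 0.78·0.59 / (0.41·0.22) = 5.102.
Smallest integer k = 6.

6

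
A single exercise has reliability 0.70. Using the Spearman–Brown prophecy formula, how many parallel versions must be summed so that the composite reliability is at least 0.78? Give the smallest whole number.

k ≥ ρ*(1−ρ₁)/(ρ₁(1−ρ*)) = 0.78·0.30 / (0.70·0.22) = 1.519.
Smallest integer k = 2.

2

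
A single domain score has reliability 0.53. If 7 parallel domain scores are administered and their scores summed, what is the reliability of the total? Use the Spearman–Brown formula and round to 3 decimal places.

ρ_k = kρ / (1 + (k−1)ρ) = 7·0.53 / (1 + 6·0.53) = 3.710 / 4.180 = 0.888.

0.888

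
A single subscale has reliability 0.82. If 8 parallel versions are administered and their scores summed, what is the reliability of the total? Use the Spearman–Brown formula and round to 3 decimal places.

0.973

ρ_k = kρ / (1 + (k−1)ρ) = 8·0.82 / (1 + 7·0.82) = 6.560 / 6.740 = 0.973.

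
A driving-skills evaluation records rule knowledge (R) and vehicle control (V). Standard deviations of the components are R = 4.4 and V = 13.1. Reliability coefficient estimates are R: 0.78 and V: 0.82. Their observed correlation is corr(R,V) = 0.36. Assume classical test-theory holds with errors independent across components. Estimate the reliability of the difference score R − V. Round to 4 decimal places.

0.7648

Var(R−V) = 4.4² + 13.1² − 2·4.4·13.1·0.36 = 190.97 − 41.5008 = 149.469.
Because errors are independent across components, Cov(Tᵢ,Tⱼ) = Cov(Xᵢ,Xⱼ); the off-diagonal part of the true-score variance is the same as above.
True-score variance = [4.4²·0.78 + 13.1²·0.82] − 41.5008 = 155.821 − 41.5008 = 114.32.
Reliability = 114.32 / 149.469 = 0.7648.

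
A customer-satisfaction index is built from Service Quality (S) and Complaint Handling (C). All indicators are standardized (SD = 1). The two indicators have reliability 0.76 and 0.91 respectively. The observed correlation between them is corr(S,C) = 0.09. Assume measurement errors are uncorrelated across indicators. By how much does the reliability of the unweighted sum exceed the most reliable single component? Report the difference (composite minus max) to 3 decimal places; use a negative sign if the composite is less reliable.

-0.061

Var(sum) = 2 + 0.18 = 2.18; true-score variance = 1.67 + 0.18 = 1.85; composite reliability = 0.8486.
Max component reliability = 0.9100.
Difference = 0.8486 − 0.9100 = -0.061.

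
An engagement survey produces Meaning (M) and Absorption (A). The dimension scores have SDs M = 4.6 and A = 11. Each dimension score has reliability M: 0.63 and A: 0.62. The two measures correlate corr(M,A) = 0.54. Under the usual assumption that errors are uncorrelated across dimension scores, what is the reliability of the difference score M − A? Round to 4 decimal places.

Var(M−A) = 4.6² + 11² − 2·4.6·11·0.54 = 142.16 − 54.648 = 87.512.
Because errors are independent across components, Cov(Tᵢ,Tⱼ) = Cov(Xᵢ,Xⱼ); the off-diagonal part of the true-score variance is the same as above.
True-score variance = [4.6²·0.63 + 11²·0.62] − 54.648 = 88.3508 − 54.648 = 33.7028.
Reliability = 33.7028 / 87.512 = 0.3851.

0.3851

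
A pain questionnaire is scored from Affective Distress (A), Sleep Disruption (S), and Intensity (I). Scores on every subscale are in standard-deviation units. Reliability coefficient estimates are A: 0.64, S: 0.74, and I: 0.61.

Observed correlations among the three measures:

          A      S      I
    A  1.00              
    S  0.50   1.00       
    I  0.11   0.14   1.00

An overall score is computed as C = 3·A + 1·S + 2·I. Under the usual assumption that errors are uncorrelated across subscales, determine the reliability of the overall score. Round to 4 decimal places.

0.7320

Var(C) = 3² + 1 + 2² + 2·[3·0.50 + 6·0.11 + 2·0.14] = 14 + 4.88 = 18.88.
Under uncorrelated errors the observed covariances equal the true-score covariances, so only the own-variance terms attenuate.
True-score variance = [3²·0.64 + 0.74 + 2²·0.61] + 4.88 = 8.94 + 4.88 = 13.82.
Reliability = 13.82 / 18.88 = 0.7320.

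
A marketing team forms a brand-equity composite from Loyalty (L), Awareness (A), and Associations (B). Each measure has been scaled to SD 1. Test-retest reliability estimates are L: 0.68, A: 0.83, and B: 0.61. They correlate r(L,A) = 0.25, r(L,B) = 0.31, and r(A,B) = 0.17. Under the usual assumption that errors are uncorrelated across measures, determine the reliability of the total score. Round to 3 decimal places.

Var(L+A+B) = 3 + 2·[0.25 + 0.31 + 0.17] = 3 + 1.46 = 4.46.
Under uncorrelated errors the observed covariances equal the true-score covariances, so only the own-variance terms attenuate.
True-score variance = [0.68 + 0.83 + 0.61] + 1.46 = 2.12 + 1.46 = 3.58.
Reliability = 3.58 / 4.46 = 0.803.

0.803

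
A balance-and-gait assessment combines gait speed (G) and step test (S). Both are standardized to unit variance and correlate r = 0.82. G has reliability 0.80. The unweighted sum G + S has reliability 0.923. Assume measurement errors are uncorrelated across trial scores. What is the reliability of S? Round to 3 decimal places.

0.920

Var(G+S) = 2 + 2·0.82 = 3.640.
True-score variance = ρ_G + ρ_S + 2·0.82, so 0.923 = (0.80 + ρ_S + 1.64) / 3.640.
ρ_S = 0.923·3.640 − 0.80 − 1.64 = 0.920.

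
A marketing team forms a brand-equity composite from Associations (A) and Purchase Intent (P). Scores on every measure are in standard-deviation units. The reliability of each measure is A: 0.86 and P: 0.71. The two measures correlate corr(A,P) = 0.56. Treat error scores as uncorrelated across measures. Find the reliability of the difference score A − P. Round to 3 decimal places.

0.511

Var(A−P) = 1 + 1 − 2·0.56 = 2 − 1.12 = 0.88.
Under uncorrelated errors the observed covariances equal the true-score covariances, so only the own-variance terms attenuate.
True-score variance = [0.86 + 0.71] − 1.12 = 1.57 − 1.12 = 0.45.
Reliability = 0.45 / 0.88 = 0.511.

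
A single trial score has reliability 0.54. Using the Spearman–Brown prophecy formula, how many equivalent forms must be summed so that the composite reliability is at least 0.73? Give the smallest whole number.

3

k ≥ ρ*(1−ρ₁)/(ρ₁(1−ρ*)) = 0.73·0.46 / (0.54·0.27) = 2.303.
Smallest integer k = 3.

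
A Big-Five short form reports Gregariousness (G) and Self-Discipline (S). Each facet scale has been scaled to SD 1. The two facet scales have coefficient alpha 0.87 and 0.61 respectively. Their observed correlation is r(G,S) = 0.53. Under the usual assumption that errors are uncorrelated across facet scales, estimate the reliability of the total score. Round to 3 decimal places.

0.830

Var(G+S) = 2 + 2·[0.53] = 2 + 1.06 = 3.06.
With uncorrelated errors the cross-covariances are all true-score covariance, so they carry over unchanged; only the diagonal terms shrink to ρᵢσᵢ².
True-score variance = [0.87 + 0.61] + 1.06 = 1.48 + 1.06 = 2.54.
Reliability = 2.54 / 3.06 = 0.830.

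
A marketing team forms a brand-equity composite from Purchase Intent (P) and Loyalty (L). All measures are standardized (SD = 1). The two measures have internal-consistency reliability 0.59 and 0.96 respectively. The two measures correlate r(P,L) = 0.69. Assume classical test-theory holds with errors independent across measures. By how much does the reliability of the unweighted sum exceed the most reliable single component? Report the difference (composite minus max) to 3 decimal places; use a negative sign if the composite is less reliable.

Var(sum) = 2 + 1.38 = 3.38; true-score variance = 1.55 + 1.38 = 2.93; composite reliability = 0.8669.
Max component reliability = 0.9600.
Difference = 0.8669 − 0.9600 = -0.093.

-0.093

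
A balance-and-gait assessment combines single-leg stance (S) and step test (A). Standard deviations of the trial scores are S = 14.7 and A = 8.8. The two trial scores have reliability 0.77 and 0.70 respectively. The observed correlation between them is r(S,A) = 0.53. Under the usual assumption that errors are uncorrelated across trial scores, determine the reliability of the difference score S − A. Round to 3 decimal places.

0.534

Var(S−A) = 14.7² + 8.8² − 2·14.7·8.8·0.53 = 293.53 − 137.122 = 156.408.
With uncorrelated errors the cross-covariances are all true-score covariance, so they carry over unchanged; only the diagonal terms shrink to ρᵢσᵢ².
True-score variance = [14.7²·0.77 + 8.8²·0.70] − 137.122 = 220.597 − 137.122 = 83.4757.
Reliability = 83.4757 / 156.408 = 0.534.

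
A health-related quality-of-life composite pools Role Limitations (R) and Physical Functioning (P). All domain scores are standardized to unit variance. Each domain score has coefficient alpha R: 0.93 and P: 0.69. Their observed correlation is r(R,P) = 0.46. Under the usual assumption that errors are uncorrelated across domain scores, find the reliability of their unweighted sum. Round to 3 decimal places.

0.870

Var(R+P) = 2 + 2·[0.46] = 2 + 0.92 = 2.92.
Because errors are independent across components, Cov(Tᵢ,Tⱼ) = Cov(Xᵢ,Xⱼ); the off-diagonal part of the true-score variance is the same as above.
True-score variance = [0.93 + 0.69] + 0.92 = 1.62 + 0.92 = 2.54.
Reliability = 2.54 / 2.92 = 0.870.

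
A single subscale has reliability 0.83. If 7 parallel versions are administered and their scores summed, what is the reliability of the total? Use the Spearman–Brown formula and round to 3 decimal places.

ρ_k = kρ / (1 + (k−1)ρ) = 7·0.83 / (1 + 6·0.83) = 5.810 / 5.980 = 0.972.

0.972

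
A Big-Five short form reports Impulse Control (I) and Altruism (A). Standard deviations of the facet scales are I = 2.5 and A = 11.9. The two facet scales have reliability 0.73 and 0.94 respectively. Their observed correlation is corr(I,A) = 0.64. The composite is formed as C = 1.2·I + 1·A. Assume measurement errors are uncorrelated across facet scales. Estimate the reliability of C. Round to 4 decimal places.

0.9443

Var(C) = 1.2²·2.5² + 11.9² + 2·[1.2·2.5·11.9·0.64] = 150.61 + 45.696 = 196.306.
Because errors are independent across components, Cov(Tᵢ,Tⱼ) = Cov(Xᵢ,Xⱼ); the off-diagonal part of the true-score variance is the same as above.
True-score variance = [1.2²·2.5²·0.73 + 11.9²·0.94] + 45.696 = 139.683 + 45.696 = 185.379.
Reliability = 185.379 / 196.306 = 0.9443.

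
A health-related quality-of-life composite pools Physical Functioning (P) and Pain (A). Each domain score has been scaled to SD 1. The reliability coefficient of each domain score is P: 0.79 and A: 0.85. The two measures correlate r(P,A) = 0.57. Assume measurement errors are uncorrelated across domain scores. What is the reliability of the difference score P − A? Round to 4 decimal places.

0.5814

Var(P−A) = 1 + 1 − 2·0.57 = 2 − 1.14 = 0.86.
Under uncorrelated errors the observed covariances equal the true-score covariances, so only the own-variance terms attenuate.
True-score variance = [0.79 + 0.85] − 1.14 = 1.64 − 1.14 = 0.5.
Reliability = 0.5 / 0.86 = 0.5814.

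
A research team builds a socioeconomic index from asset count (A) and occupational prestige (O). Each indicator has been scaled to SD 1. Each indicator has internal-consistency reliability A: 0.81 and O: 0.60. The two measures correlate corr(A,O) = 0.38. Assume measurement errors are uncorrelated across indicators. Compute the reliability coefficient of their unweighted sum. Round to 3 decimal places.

Var(A+O) = 2 + 2·[0.38] = 2 + 0.76 = 2.76.
With uncorrelated errors the cross-covariances are all true-score covariance, so they carry over unchanged; only the diagonal terms shrink to ρᵢσᵢ².
True-score variance = [0.81 + 0.60] + 0.76 = 1.41 + 0.76 = 2.17.
Reliability = 2.17 / 2.76 = 0.786.

0.786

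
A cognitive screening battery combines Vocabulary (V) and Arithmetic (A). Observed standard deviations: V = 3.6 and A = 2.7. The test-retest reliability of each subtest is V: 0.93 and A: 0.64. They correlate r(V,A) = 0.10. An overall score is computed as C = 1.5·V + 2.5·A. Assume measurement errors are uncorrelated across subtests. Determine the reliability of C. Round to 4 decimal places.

Var(C) = 1.5²·3.6² + 2.5²·2.7² + 2·[3.75·3.6·2.7·0.10] = 74.7225 + 7.29 = 82.0125.
With uncorrelated errors the cross-covariances are all true-score covariance, so they carry over unchanged; only the diagonal terms shrink to ρᵢσᵢ².
True-score variance = [1.5²·3.6²·0.93 + 2.5²·2.7²·0.64] + 7.29 = 56.2788 + 7.29 = 63.5688.
Reliability = 63.5688 / 82.0125 = 0.7751.

0.7751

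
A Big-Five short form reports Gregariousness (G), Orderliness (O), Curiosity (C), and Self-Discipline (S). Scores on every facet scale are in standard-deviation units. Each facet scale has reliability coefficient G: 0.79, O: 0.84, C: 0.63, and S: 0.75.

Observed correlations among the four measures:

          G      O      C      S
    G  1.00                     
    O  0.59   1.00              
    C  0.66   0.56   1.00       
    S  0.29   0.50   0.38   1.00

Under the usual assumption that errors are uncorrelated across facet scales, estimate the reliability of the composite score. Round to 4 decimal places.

Var(G+O+C+S) = 4 + 2·[0.59 + 0.66 + 0.29 + 0.56 + 0.50 + 0.38] = 4 + 5.96 = 9.96.
Under uncorrelated errors the observed covariances equal the true-score covariances, so only the own-variance terms attenuate.
True-score variance = [0.79 + 0.84 + 0.63 + 0.75] + 5.96 = 3.01 + 5.96 = 8.97.
Reliability = 8.97 / 9.96 = 0.9006.

0.9006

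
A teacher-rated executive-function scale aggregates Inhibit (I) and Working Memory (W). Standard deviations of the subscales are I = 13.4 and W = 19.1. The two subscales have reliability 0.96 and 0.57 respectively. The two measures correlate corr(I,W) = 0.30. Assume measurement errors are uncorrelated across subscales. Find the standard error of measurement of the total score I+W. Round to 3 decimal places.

12.808

Var(total) = 544.37 + 153.564 = 697.934.
True-score variance = 380.319 + 153.564 = 533.883, so reliability = 0.7649.
Error variance = 697.934 − 533.883 = 164.051; SEM = √164.051 = 12.808.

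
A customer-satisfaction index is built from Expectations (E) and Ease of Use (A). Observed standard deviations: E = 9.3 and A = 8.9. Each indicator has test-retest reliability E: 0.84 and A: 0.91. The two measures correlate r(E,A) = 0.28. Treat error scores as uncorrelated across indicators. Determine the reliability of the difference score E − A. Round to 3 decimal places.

0.824

Var(E−A) = 9.3² + 8.9² − 2·9.3·8.9·0.28 = 165.7 − 46.3512 = 119.349.
With uncorrelated errors the cross-covariances are all true-score covariance, so they carry over unchanged; only the diagonal terms shrink to ρᵢσᵢ².
True-score variance = [9.3²·0.84 + 8.9²·0.91] − 46.3512 = 144.733 − 46.3512 = 98.3815.
Reliability = 98.3815 / 119.349 = 0.824.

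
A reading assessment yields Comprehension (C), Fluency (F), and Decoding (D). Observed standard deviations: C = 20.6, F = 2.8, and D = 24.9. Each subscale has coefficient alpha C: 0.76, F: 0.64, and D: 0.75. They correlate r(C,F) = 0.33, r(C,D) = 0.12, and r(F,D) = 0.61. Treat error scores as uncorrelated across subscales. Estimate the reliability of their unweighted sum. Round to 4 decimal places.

0.8000

Var(C+F+D) = 20.6² + 2.8² + 24.9² + 2·[20.6·2.8·0.33 + 20.6·24.9·0.12 + 2.8·24.9·0.61] = 1052.21 + 246.233 = 1298.44.
Because errors are independent across components, Cov(Tᵢ,Tⱼ) = Cov(Xᵢ,Xⱼ); the off-diagonal part of the true-score variance is the same as above.
True-score variance = [20.6²·0.76 + 2.8²·0.64 + 24.9²·0.75] + 246.233 = 792.539 + 246.233 = 1038.77.
Reliability = 1038.77 / 1298.44 = 0.8000.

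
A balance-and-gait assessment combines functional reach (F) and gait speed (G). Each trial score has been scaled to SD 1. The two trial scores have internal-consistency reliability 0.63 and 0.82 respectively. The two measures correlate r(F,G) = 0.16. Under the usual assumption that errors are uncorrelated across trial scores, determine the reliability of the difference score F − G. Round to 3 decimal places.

0.673

Var(F−G) = 1 + 1 − 2·0.16 = 2 − 0.32 = 1.68.
With uncorrelated errors the cross-covariances are all true-score covariance, so they carry over unchanged; only the diagonal terms shrink to ρᵢσᵢ².
True-score variance = [0.63 + 0.82] − 0.32 = 1.45 − 0.32 = 1.13.
Reliability = 1.13 / 1.68 = 0.673.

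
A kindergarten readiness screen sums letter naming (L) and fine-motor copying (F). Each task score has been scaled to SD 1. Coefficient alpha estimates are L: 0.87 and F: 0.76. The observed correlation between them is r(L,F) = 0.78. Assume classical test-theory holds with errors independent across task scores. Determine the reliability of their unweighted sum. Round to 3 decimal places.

Var(L+F) = 2 + 2·[0.78] = 2 + 1.56 = 3.56.
Under uncorrelated errors the observed covariances equal the true-score covariances, so only the own-variance terms attenuate.
True-score variance = [0.87 + 0.76] + 1.56 = 1.63 + 1.56 = 3.19.
Reliability = 3.19 / 3.56 = 0.896.

0.896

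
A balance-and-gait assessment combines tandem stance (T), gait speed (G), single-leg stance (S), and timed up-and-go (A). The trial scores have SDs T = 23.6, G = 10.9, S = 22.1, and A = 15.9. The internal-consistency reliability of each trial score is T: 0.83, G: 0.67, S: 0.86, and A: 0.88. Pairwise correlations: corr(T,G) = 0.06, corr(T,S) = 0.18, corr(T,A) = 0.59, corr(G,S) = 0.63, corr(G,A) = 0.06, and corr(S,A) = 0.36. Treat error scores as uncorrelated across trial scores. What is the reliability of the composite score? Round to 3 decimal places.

Var(T+G+S+A) = 23.6² + 10.9² + 22.1² + 15.9² + 2·[23.6·10.9·0.06 + 23.6·22.1·0.18 + 23.6·15.9·0.59 + 10.9·22.1·0.63 + 10.9·15.9·0.06 + 22.1·15.9·0.36] = 1416.99 + 1238.73 = 2655.72.
Under uncorrelated errors the observed covariances equal the true-score covariances, so only the own-variance terms attenuate.
True-score variance = [23.6²·0.83 + 10.9²·0.67 + 22.1²·0.86 + 15.9²·0.88] + 1238.73 = 1184.38 + 1238.73 = 2423.12.
Reliability = 2423.12 / 2655.72 = 0.912.

0.912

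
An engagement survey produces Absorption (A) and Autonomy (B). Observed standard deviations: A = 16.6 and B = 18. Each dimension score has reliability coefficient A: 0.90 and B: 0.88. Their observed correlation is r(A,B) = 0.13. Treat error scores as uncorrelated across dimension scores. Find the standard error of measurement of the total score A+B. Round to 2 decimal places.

Var(total) = 599.56 + 77.688 = 677.248.
True-score variance = 533.124 + 77.688 = 610.812, so reliability = 0.9019.
Error variance = 677.248 − 610.812 = 66.436; SEM = √66.436 = 8.15.

8.15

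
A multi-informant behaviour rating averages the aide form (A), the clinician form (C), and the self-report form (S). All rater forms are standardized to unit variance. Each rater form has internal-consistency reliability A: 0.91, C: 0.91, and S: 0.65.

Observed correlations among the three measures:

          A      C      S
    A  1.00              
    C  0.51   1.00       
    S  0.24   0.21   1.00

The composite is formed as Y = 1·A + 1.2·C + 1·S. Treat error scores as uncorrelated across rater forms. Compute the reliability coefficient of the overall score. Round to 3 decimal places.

Var(Y) = 1 + 1.2² + 1 + 2·[1.2·0.51 + 0.24 + 1.2·0.21] = 3.44 + 2.208 = 5.648.
Under uncorrelated errors the observed covariances equal the true-score covariances, so only the own-variance terms attenuate.
True-score variance = [0.91 + 1.2²·0.91 + 0.65] + 2.208 = 2.8704 + 2.208 = 5.0784.
Reliability = 5.0784 / 5.648 = 0.899.

0.899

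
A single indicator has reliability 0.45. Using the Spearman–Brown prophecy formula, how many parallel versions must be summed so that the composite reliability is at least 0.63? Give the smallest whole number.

3

k ≥ ρ*(1−ρ₁)/(ρ₁(1−ρ*)) = 0.63·0.55 / (0.45·0.37) = 2.081.
Smallest integer k = 3.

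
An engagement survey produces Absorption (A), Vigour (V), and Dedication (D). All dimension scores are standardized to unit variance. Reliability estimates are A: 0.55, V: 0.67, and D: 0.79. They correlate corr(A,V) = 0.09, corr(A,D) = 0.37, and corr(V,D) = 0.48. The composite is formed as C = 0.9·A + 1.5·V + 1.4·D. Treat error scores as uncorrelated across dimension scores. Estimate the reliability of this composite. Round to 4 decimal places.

Var(C) = 0.9² + 1.5² + 1.4² + 2·[1.35·0.09 + 1.26·0.37 + 2.1·0.48] = 5.02 + 3.1914 = 8.2114.
Because errors are independent across components, Cov(Tᵢ,Tⱼ) = Cov(Xᵢ,Xⱼ); the off-diagonal part of the true-score variance is the same as above.
True-score variance = [0.9²·0.55 + 1.5²·0.67 + 1.4²·0.79] + 3.1914 = 3.5014 + 3.1914 = 6.6928.
Reliability = 6.6928 / 8.2114 = 0.8151.

0.8151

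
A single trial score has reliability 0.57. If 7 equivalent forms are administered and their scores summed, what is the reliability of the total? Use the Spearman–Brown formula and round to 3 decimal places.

ρ_k = kρ / (1 + (k−1)ρ) = 7·0.57 / (1 + 6·0.57) = 3.990 / 4.420 = 0.903.

0.903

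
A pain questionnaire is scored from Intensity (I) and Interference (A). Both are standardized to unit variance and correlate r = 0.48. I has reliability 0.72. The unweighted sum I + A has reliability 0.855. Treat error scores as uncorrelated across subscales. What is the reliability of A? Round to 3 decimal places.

0.851

Var(I+A) = 2 + 2·0.48 = 2.960.
True-score variance = ρ_I + ρ_A + 2·0.48, so 0.855 = (0.72 + ρ_A + 0.96) / 2.960.
ρ_A = 0.855·2.960 − 0.72 − 0.96 = 0.851.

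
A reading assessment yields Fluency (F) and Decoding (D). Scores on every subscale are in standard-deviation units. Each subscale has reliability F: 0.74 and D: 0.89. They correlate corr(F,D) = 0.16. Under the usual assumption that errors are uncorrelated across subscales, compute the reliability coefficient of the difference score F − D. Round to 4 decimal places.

0.7798

Var(F−D) = 1 + 1 − 2·0.16 = 2 − 0.32 = 1.68.
Because errors are independent across components, Cov(Tᵢ,Tⱼ) = Cov(Xᵢ,Xⱼ); the off-diagonal part of the true-score variance is the same as above.
True-score variance = [0.74 + 0.89] − 0.32 = 1.63 − 0.32 = 1.31.
Reliability = 1.31 / 1.68 = 0.7798.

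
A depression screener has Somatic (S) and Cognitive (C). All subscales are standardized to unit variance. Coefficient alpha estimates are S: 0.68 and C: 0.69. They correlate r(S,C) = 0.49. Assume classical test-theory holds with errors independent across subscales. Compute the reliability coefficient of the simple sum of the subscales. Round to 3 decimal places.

0.789

Var(S+C) = 2 + 2·[0.49] = 2 + 0.98 = 2.98.
Under uncorrelated errors the observed covariances equal the true-score covariances, so only the own-variance terms attenuate.
True-score variance = [0.68 + 0.69] + 0.98 = 1.37 + 0.98 = 2.35.
Reliability = 2.35 / 2.98 = 0.789.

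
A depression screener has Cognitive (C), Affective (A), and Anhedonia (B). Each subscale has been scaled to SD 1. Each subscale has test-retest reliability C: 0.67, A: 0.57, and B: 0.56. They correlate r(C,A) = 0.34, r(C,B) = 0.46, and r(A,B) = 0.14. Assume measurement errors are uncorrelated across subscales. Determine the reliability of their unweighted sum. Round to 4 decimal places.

0.7541

Var(C+A+B) = 3 + 2·[0.34 + 0.46 + 0.14] = 3 + 1.88 = 4.88.
With uncorrelated errors the cross-covariances are all true-score covariance, so they carry over unchanged; only the diagonal terms shrink to ρᵢσᵢ².
True-score variance = [0.67 + 0.57 + 0.56] + 1.88 = 1.8 + 1.88 = 3.68.
Reliability = 3.68 / 4.88 = 0.7541.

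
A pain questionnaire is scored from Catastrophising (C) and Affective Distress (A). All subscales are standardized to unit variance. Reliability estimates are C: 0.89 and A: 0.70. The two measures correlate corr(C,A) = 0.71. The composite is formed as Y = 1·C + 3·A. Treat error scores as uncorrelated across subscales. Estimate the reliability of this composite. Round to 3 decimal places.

Var(Y) = 1 + 3² + 2·[3·0.71] = 10 + 4.26 = 14.26.
With uncorrelated errors the cross-covariances are all true-score covariance, so they carry over unchanged; only the diagonal terms shrink to ρᵢσᵢ².
True-score variance = [0.89 + 3²·0.70] + 4.26 = 7.19 + 4.26 = 11.45.
Reliability = 11.45 / 14.26 = 0.803.

0.803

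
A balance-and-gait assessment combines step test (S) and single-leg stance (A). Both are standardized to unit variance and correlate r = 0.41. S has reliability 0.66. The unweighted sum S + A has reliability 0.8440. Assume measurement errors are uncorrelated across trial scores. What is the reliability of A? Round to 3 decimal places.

Var(S+A) = 2 + 2·0.41 = 2.820.
True-score variance = ρ_S + ρ_A + 2·0.41, so 0.8440 = (0.66 + ρ_A + 0.82) / 2.820.
ρ_A = 0.8440·2.820 − 0.66 − 0.82 = 0.900.

0.900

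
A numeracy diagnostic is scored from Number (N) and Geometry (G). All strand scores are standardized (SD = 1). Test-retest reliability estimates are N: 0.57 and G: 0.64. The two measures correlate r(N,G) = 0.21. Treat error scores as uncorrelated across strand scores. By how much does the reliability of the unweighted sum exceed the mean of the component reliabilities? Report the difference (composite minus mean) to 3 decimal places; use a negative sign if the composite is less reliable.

0.069

Var(sum) = 2 + 0.42 = 2.42; true-score variance = 1.21 + 0.42 = 1.63; composite reliability = 0.6736.
Mean component reliability = 0.6050.
Difference = 0.6736 − 0.6050 = 0.069.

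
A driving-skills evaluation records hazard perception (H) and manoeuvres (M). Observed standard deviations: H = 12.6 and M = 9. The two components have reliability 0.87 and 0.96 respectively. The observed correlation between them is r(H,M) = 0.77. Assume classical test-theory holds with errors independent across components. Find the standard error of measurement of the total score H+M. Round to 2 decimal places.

4.89

Var(total) = 239.76 + 174.636 = 414.396.
True-score variance = 215.881 + 174.636 = 390.517, so reliability = 0.9424.
Error variance = 414.396 − 390.517 = 23.8788; SEM = √23.8788 = 4.89.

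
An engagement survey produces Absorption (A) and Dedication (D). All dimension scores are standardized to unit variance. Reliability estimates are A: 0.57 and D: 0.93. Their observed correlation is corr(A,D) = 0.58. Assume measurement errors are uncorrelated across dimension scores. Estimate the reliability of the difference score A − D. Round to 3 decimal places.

0.405

Var(A−D) = 1 + 1 − 2·0.58 = 2 − 1.16 = 0.84.
Because errors are independent across components, Cov(Tᵢ,Tⱼ) = Cov(Xᵢ,Xⱼ); the off-diagonal part of the true-score variance is the same as above.
True-score variance = [0.57 + 0.93] − 1.16 = 1.5 − 1.16 = 0.34.
Reliability = 0.34 / 0.84 = 0.405.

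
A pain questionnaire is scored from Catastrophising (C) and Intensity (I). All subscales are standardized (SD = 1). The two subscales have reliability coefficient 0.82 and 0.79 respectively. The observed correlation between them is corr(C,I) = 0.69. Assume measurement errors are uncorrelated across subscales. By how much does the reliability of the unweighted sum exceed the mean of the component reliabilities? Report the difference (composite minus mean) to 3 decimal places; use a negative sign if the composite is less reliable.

Var(sum) = 2 + 1.38 = 3.38; true-score variance = 1.61 + 1.38 = 2.99; composite reliability = 0.8846.
Mean component reliability = 0.8050.
Difference = 0.8846 − 0.8050 = 0.080.

0.080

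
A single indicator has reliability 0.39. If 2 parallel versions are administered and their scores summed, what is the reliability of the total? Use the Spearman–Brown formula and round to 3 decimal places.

ρ_k = kρ / (1 + (k−1)ρ) = 2·0.39 / (1 + 1·0.39) = 0.780 / 1.390 = 0.561.

0.561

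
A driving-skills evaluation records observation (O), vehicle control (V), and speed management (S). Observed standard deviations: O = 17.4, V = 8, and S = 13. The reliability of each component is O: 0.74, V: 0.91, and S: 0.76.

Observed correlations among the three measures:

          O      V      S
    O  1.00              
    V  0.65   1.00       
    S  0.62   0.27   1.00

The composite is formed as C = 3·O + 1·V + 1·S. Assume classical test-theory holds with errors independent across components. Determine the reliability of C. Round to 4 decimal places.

0.8284

Var(C) = 3²·17.4² + 8² + 13² + 2·[3·17.4·8·0.65 + 3·17.4·13·0.62 + 8·13·0.27] = 2957.84 + 1440.5 = 4398.34.
Because errors are independent across components, Cov(Tᵢ,Tⱼ) = Cov(Xᵢ,Xⱼ); the off-diagonal part of the true-score variance is the same as above.
True-score variance = [3²·17.4²·0.74 + 8²·0.91 + 13²·0.76] + 1440.5 = 2203.06 + 1440.5 = 3643.57.
Reliability = 3643.57 / 4398.34 = 0.8284.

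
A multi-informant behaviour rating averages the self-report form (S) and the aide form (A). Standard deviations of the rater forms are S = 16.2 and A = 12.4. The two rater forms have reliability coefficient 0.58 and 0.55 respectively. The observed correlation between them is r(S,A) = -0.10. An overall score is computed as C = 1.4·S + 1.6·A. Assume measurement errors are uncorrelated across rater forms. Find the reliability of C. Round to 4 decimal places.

0.5194

Var(C) = 1.4²·16.2² + 1.6²·12.4² + 2·[2.24·16.2·12.4·(-0.10)] = 908.008 − 89.9942 = 818.014.
Under uncorrelated errors the observed covariances equal the true-score covariances, so only the own-variance terms attenuate.
True-score variance = [1.4²·16.2²·0.58 + 1.6²·12.4²·0.55] − 89.9942 = 514.836 − 89.9942 = 424.842.
Reliability = 424.842 / 818.014 = 0.5194.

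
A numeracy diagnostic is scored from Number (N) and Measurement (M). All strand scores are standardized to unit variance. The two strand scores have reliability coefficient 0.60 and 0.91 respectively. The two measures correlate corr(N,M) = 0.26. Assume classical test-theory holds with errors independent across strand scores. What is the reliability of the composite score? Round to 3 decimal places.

0.806

Var(N+M) = 2 + 2·[0.26] = 2 + 0.52 = 2.52.
Because errors are independent across components, Cov(Tᵢ,Tⱼ) = Cov(Xᵢ,Xⱼ); the off-diagonal part of the true-score variance is the same as above.
True-score variance = [0.60 + 0.91] + 0.52 = 1.51 + 0.52 = 2.03.
Reliability = 2.03 / 2.52 = 0.806.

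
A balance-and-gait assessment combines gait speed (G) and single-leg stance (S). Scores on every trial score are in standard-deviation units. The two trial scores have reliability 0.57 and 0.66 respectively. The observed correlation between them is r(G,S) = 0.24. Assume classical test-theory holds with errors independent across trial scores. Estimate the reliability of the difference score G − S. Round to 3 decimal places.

0.493

Var(G−S) = 1 + 1 − 2·0.24 = 2 − 0.48 = 1.52.
Because errors are independent across components, Cov(Tᵢ,Tⱼ) = Cov(Xᵢ,Xⱼ); the off-diagonal part of the true-score variance is the same as above.
True-score variance = [0.57 + 0.66] − 0.48 = 1.23 − 0.48 = 0.75.
Reliability = 0.75 / 1.52 = 0.493.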